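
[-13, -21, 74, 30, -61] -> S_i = Random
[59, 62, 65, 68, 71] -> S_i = 59 + 3*i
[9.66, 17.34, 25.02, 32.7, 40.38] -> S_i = 9.66 + 7.68*i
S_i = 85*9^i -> [85, 765, 6885, 61965, 557685]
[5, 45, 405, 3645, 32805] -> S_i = 5*9^i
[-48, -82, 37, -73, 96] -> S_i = Random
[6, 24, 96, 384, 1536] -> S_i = 6*4^i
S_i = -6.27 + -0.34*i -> [-6.27, -6.61, -6.95, -7.29, -7.63]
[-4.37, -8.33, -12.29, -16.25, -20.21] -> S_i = -4.37 + -3.96*i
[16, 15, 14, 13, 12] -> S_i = 16 + -1*i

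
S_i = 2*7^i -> [2, 14, 98, 686, 4802]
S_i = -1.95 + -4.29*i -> [-1.95, -6.24, -10.53, -14.82, -19.11]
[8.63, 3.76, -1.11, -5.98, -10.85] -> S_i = 8.63 + -4.87*i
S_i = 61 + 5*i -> [61, 66, 71, 76, 81]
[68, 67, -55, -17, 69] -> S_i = Random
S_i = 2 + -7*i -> [2, -5, -12, -19, -26]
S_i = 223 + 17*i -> [223, 240, 257, 274, 291]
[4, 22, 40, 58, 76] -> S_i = 4 + 18*i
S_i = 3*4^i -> [3, 12, 48, 192, 768]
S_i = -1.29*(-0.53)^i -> [-1.29, 0.68, -0.36, 0.19, -0.1]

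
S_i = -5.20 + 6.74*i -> [-5.2, 1.54, 8.28, 15.02, 21.76]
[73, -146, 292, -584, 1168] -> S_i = 73*-2^i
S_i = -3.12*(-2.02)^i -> [-3.12, 6.3, -12.73, 25.72, -51.95]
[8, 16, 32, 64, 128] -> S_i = 8*2^i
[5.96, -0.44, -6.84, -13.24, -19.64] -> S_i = 5.96 + -6.40*i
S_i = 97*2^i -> [97, 194, 388, 776, 1552]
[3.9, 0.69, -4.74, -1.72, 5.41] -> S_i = Random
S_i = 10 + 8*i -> [10, 18, 26, 34, 42]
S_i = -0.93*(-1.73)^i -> [-0.93, 1.61, -2.78, 4.82, -8.33]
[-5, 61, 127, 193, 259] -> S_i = -5 + 66*i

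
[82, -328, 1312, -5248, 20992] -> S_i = 82*-4^i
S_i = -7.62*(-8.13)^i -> [-7.62, 61.95, -503.66, 4094.74, -33290.26]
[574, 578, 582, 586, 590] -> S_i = 574 + 4*i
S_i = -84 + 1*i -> [-84, -83, -82, -81, -80]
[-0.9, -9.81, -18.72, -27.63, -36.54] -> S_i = -0.90 + -8.91*i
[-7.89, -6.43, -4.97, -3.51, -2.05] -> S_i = -7.89 + 1.46*i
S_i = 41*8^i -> [41, 328, 2624, 20992, 167936]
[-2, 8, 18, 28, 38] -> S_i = -2 + 10*i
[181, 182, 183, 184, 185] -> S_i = 181 + 1*i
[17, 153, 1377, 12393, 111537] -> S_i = 17*9^i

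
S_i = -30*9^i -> [-30, -270, -2430, -21870, -196830]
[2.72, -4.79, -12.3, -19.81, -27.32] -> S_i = 2.72 + -7.51*i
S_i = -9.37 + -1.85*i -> [-9.37, -11.22, -13.07, -14.92, -16.77]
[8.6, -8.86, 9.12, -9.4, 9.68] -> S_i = 8.60*(-1.03)^i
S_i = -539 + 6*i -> [-539, -533, -527, -521, -515]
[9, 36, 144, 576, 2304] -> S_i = 9*4^i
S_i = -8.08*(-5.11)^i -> [-8.08, 41.29, -210.99, 1078.14, -5509.28]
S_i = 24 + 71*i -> [24, 95, 166, 237, 308]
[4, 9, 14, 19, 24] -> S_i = 4 + 5*i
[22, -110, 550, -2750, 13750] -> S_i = 22*-5^i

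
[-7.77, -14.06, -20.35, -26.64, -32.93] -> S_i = -7.77 + -6.29*i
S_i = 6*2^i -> [6, 12, 24, 48, 96]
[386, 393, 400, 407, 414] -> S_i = 386 + 7*i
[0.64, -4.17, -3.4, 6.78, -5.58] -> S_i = Random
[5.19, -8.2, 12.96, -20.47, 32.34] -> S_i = 5.19*(-1.58)^i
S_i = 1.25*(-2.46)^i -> [1.25, -3.08, 7.56, -18.61, 45.78]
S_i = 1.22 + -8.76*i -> [1.22, -7.54, -16.3, -25.06, -33.82]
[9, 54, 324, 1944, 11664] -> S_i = 9*6^i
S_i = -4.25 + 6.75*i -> [-4.25, 2.5, 9.25, 16.0, 22.75]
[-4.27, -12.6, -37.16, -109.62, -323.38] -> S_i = -4.27*2.95^i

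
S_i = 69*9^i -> [69, 621, 5589, 50301, 452709]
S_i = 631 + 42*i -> [631, 673, 715, 757, 799]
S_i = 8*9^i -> [8, 72, 648, 5832, 52488]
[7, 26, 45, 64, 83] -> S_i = 7 + 19*i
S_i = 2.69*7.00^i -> [2.69, 18.83, 131.81, 922.67, 6458.69]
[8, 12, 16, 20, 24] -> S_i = 8 + 4*i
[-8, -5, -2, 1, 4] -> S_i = -8 + 3*i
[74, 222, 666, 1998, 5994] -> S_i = 74*3^i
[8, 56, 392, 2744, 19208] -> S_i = 8*7^i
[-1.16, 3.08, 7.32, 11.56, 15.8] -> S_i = -1.16 + 4.24*i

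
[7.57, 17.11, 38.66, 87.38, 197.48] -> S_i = 7.57*2.26^i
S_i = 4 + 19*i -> [4, 23, 42, 61, 80]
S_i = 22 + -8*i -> [22, 14, 6, -2, -10]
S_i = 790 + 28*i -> [790, 818, 846, 874, 902]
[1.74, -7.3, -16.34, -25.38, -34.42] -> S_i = 1.74 + -9.04*i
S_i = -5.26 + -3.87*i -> [-5.26, -9.13, -13.0, -16.87, -20.74]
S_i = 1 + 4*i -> [1, 5, 9, 13, 17]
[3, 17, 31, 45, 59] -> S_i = 3 + 14*i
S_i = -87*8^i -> [-87, -696, -5568, -44544, -356352]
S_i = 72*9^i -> [72, 648, 5832, 52488, 472392]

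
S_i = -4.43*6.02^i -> [-4.43, -26.67, -160.54, -966.48, -5818.21]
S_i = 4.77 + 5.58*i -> [4.77, 10.35, 15.93, 21.51, 27.09]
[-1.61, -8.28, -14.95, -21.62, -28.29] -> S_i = -1.61 + -6.67*i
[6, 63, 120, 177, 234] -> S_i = 6 + 57*i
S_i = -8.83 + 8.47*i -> [-8.83, -0.36, 8.11, 16.58, 25.05]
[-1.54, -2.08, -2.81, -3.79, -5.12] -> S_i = -1.54*1.35^i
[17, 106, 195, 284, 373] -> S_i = 17 + 89*i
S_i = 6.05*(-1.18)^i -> [6.05, -7.14, 8.42, -9.94, 11.73]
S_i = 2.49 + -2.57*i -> [2.49, -0.08, -2.65, -5.22, -7.79]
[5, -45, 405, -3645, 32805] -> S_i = 5*-9^i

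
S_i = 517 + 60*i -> [517, 577, 637, 697, 757]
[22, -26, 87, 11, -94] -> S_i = Random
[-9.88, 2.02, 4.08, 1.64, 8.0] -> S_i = Random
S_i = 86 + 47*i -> [86, 133, 180, 227, 274]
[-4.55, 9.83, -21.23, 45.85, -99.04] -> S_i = -4.55*(-2.16)^i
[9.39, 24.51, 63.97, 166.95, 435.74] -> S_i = 9.39*2.61^i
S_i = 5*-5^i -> [5, -25, 125, -625, 3125]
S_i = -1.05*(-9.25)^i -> [-1.05, 9.71, -89.84, 831.03, -7686.99]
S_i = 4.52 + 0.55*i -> [4.52, 5.07, 5.62, 6.17, 6.72]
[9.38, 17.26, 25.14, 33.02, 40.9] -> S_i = 9.38 + 7.88*i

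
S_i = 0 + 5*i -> [0, 5, 10, 15, 20]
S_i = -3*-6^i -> [-3, 18, -108, 648, -3888]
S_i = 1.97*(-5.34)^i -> [1.97, -10.52, 56.18, -299.98, 1601.88]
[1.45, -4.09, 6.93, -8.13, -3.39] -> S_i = Random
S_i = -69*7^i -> [-69, -483, -3381, -23667, -165669]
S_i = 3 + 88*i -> [3, 91, 179, 267, 355]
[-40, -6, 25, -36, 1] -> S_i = Random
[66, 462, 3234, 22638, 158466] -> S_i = 66*7^i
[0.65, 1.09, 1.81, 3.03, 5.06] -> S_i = 0.65*1.67^i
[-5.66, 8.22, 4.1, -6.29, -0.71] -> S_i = Random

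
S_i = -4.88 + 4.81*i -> [-4.88, -0.07, 4.74, 9.55, 14.36]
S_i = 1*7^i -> [1, 7, 49, 343, 2401]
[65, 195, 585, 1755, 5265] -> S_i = 65*3^i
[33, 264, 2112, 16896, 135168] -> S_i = 33*8^i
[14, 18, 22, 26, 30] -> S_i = 14 + 4*i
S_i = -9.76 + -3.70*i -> [-9.76, -13.46, -17.16, -20.86, -24.56]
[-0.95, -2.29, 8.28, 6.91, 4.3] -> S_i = Random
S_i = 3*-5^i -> [3, -15, 75, -375, 1875]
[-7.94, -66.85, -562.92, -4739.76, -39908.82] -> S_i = -7.94*8.42^i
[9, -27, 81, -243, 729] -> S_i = 9*-3^i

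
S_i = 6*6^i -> [6, 36, 216, 1296, 7776]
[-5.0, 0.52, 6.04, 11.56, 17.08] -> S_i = -5.00 + 5.52*i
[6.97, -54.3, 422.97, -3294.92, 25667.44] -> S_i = 6.97*(-7.79)^i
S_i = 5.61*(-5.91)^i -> [5.61, -33.16, 195.95, -1158.04, 6844.04]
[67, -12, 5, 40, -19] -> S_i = Random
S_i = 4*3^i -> [4, 12, 36, 108, 324]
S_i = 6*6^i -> [6, 36, 216, 1296, 7776]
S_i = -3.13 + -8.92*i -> [-3.13, -12.05, -20.97, -29.89, -38.81]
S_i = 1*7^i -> [1, 7, 49, 343, 2401]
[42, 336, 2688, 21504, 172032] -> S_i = 42*8^i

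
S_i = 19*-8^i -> [19, -152, 1216, -9728, 77824]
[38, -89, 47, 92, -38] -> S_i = Random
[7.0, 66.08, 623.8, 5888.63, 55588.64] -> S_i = 7.00*9.44^i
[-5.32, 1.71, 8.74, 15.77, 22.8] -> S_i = -5.32 + 7.03*i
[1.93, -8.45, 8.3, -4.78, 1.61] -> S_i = Random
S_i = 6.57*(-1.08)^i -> [6.57, -7.1, 7.66, -8.28, 8.94]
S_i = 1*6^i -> [1, 6, 36, 216, 1296]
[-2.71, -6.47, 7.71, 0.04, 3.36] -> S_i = Random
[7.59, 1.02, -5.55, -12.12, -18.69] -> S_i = 7.59 + -6.57*i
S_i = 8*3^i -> [8, 24, 72, 216, 648]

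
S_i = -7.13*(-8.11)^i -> [-7.13, 57.82, -468.96, 3803.23, -30844.16]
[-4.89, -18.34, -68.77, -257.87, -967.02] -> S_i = -4.89*3.75^i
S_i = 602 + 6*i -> [602, 608, 614, 620, 626]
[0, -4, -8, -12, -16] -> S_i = 0 + -4*i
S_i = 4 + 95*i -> [4, 99, 194, 289, 384]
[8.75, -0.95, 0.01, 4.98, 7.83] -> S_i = Random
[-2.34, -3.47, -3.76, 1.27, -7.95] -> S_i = Random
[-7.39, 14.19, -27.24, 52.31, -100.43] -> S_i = -7.39*(-1.92)^i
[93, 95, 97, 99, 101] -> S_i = 93 + 2*i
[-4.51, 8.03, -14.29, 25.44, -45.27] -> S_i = -4.51*(-1.78)^i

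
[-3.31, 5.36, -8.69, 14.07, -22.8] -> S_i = -3.31*(-1.62)^i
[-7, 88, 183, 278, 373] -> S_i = -7 + 95*i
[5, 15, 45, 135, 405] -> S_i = 5*3^i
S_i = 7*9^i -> [7, 63, 567, 5103, 45927]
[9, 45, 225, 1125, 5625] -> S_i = 9*5^i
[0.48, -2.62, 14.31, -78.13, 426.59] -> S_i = 0.48*(-5.46)^i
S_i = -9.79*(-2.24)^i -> [-9.79, 21.93, -49.12, 110.03, -246.48]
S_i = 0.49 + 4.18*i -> [0.49, 4.67, 8.85, 13.03, 17.21]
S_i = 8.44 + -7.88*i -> [8.44, 0.56, -7.32, -15.2, -23.08]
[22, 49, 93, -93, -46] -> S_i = Random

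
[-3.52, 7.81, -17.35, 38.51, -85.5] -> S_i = -3.52*(-2.22)^i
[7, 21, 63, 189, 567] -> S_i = 7*3^i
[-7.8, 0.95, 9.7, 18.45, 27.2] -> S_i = -7.80 + 8.75*i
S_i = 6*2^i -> [6, 12, 24, 48, 96]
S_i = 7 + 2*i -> [7, 9, 11, 13, 15]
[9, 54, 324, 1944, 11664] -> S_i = 9*6^i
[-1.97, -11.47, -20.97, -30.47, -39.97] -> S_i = -1.97 + -9.50*i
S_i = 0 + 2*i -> [0, 2, 4, 6, 8]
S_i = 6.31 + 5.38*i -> [6.31, 11.69, 17.07, 22.45, 27.83]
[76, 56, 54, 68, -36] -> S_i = Random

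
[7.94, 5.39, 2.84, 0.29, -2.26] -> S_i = 7.94 + -2.55*i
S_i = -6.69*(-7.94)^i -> [-6.69, 53.12, -421.76, 3348.79, -26589.37]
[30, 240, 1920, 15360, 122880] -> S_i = 30*8^i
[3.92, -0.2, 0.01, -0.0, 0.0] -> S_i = 3.92*(-0.05)^i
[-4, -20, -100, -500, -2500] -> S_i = -4*5^i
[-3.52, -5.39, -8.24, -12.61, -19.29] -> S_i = -3.52*1.53^i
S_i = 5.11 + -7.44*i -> [5.11, -2.33, -9.77, -17.21, -24.65]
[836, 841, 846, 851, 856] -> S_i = 836 + 5*i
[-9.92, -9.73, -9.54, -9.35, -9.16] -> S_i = -9.92 + 0.19*i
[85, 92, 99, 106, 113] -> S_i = 85 + 7*i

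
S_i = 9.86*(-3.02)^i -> [9.86, -29.78, 89.93, -271.58, 820.17]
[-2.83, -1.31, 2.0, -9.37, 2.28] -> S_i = Random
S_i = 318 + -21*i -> [318, 297, 276, 255, 234]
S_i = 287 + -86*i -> [287, 201, 115, 29, -57]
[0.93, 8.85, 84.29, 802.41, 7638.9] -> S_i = 0.93*9.52^i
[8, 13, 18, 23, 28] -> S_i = 8 + 5*i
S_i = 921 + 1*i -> [921, 922, 923, 924, 925]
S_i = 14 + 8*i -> [14, 22, 30, 38, 46]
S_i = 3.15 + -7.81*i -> [3.15, -4.66, -12.47, -20.28, -28.09]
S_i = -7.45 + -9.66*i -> [-7.45, -17.11, -26.77, -36.43, -46.09]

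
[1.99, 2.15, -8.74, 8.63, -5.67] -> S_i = Random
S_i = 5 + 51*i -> [5, 56, 107, 158, 209]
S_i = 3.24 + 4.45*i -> [3.24, 7.69, 12.14, 16.59, 21.04]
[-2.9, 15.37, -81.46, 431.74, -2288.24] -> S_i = -2.90*(-5.30)^i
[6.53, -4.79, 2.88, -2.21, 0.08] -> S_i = Random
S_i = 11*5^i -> [11, 55, 275, 1375, 6875]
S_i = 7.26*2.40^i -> [7.26, 17.42, 41.82, 100.36, 240.87]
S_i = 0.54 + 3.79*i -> [0.54, 4.33, 8.12, 11.91, 15.7]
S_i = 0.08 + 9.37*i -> [0.08, 9.45, 18.82, 28.19, 37.56]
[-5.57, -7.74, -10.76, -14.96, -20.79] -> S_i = -5.57*1.39^i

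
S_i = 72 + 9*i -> [72, 81, 90, 99, 108]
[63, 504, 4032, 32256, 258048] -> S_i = 63*8^i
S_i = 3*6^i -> [3, 18, 108, 648, 3888]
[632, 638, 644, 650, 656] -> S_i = 632 + 6*i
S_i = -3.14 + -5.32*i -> [-3.14, -8.46, -13.78, -19.1, -24.42]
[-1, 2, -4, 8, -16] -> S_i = -1*-2^i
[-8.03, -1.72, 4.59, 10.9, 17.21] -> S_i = -8.03 + 6.31*i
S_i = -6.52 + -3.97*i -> [-6.52, -10.49, -14.46, -18.43, -22.4]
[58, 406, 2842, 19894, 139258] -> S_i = 58*7^i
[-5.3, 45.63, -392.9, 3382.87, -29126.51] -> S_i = -5.30*(-8.61)^i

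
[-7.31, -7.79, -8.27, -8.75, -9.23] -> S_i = -7.31 + -0.48*i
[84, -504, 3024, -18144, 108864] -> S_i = 84*-6^i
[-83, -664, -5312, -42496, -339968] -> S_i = -83*8^i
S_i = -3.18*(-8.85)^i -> [-3.18, 28.14, -249.07, 2204.23, -19507.44]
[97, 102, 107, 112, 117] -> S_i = 97 + 5*i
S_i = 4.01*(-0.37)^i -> [4.01, -1.48, 0.55, -0.2, 0.08]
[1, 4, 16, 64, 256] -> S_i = 1*4^i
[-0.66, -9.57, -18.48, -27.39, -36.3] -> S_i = -0.66 + -8.91*i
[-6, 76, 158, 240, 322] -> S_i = -6 + 82*i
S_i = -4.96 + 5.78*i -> [-4.96, 0.82, 6.6, 12.38, 18.16]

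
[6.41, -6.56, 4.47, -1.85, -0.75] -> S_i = Random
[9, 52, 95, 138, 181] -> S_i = 9 + 43*i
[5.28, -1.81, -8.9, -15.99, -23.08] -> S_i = 5.28 + -7.09*i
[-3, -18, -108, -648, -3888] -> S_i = -3*6^i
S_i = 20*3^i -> [20, 60, 180, 540, 1620]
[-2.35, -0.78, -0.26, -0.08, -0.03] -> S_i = -2.35*0.33^i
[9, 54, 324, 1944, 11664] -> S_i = 9*6^i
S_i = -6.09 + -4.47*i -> [-6.09, -10.56, -15.03, -19.5, -23.97]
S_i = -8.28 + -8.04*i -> [-8.28, -16.32, -24.36, -32.4, -40.44]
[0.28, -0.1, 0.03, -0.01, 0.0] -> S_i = 0.28*(-0.35)^i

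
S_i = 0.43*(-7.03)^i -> [0.43, -3.02, 21.25, -149.39, 1050.24]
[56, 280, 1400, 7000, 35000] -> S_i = 56*5^i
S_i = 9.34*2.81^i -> [9.34, 26.25, 73.75, 207.24, 582.33]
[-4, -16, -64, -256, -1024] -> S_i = -4*4^i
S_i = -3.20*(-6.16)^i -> [-3.2, 19.71, -121.43, 747.98, -4607.58]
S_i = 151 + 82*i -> [151, 233, 315, 397, 479]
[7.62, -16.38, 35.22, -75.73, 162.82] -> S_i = 7.62*(-2.15)^i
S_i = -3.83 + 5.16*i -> [-3.83, 1.33, 6.49, 11.65, 16.81]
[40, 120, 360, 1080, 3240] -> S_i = 40*3^i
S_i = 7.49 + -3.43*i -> [7.49, 4.06, 0.63, -2.8, -6.23]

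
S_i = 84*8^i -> [84, 672, 5376, 43008, 344064]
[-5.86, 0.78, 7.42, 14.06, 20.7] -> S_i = -5.86 + 6.64*i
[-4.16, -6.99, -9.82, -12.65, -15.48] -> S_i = -4.16 + -2.83*i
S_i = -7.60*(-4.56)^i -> [-7.6, 34.66, -158.03, 720.62, -3286.04]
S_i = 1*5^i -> [1, 5, 25, 125, 625]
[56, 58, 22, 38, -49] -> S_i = Random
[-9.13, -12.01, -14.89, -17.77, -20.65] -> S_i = -9.13 + -2.88*i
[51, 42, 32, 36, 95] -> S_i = Random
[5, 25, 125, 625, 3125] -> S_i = 5*5^i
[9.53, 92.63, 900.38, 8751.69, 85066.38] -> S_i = 9.53*9.72^i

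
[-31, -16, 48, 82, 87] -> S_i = Random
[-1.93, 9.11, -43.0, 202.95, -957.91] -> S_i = -1.93*(-4.72)^i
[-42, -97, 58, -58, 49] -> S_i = Random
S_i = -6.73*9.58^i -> [-6.73, -64.47, -617.66, -5917.14, -56686.17]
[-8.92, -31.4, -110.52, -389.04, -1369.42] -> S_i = -8.92*3.52^i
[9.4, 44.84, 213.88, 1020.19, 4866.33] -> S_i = 9.40*4.77^i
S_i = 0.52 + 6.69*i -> [0.52, 7.21, 13.9, 20.59, 27.28]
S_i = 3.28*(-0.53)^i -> [3.28, -1.74, 0.92, -0.49, 0.26]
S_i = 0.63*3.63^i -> [0.63, 2.29, 8.3, 30.13, 109.39]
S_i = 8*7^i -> [8, 56, 392, 2744, 19208]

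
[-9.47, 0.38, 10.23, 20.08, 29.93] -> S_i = -9.47 + 9.85*i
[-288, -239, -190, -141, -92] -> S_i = -288 + 49*i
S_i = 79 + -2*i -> [79, 77, 75, 73, 71]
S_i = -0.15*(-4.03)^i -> [-0.15, 0.6, -2.44, 9.82, -39.57]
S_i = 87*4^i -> [87, 348, 1392, 5568, 22272]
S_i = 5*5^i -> [5, 25, 125, 625, 3125]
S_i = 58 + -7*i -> [58, 51, 44, 37, 30]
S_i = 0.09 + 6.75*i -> [0.09, 6.84, 13.59, 20.34, 27.09]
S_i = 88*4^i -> [88, 352, 1408, 5632, 22528]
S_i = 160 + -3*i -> [160, 157, 154, 151, 148]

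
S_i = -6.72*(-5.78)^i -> [-6.72, 38.84, -224.5, 1297.64, -7500.33]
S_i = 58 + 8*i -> [58, 66, 74, 82, 90]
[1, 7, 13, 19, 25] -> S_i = 1 + 6*i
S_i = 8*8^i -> [8, 64, 512, 4096, 32768]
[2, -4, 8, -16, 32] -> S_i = 2*-2^i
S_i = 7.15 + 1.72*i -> [7.15, 8.87, 10.59, 12.31, 14.03]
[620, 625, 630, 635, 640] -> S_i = 620 + 5*i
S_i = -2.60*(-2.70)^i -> [-2.6, 7.02, -18.95, 51.18, -138.17]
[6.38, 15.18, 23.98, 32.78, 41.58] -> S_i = 6.38 + 8.80*i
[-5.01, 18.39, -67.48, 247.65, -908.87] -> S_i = -5.01*(-3.67)^i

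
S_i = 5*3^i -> [5, 15, 45, 135, 405]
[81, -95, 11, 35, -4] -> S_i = Random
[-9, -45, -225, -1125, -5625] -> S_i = -9*5^i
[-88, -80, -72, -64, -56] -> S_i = -88 + 8*i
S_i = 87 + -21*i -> [87, 66, 45, 24, 3]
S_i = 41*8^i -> [41, 328, 2624, 20992, 167936]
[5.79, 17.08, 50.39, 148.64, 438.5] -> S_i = 5.79*2.95^i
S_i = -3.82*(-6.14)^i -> [-3.82, 23.45, -144.01, 884.24, -5429.21]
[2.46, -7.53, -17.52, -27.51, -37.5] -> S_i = 2.46 + -9.99*i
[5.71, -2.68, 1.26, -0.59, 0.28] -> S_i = 5.71*(-0.47)^i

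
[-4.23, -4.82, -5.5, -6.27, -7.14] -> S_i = -4.23*1.14^i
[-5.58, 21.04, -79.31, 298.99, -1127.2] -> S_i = -5.58*(-3.77)^i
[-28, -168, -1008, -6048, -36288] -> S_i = -28*6^i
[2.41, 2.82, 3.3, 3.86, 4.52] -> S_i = 2.41*1.17^i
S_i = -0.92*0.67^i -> [-0.92, -0.62, -0.41, -0.28, -0.19]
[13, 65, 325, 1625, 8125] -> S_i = 13*5^i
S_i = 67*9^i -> [67, 603, 5427, 48843, 439587]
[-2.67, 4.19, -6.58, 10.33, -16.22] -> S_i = -2.67*(-1.57)^i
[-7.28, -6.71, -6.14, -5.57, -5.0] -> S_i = -7.28 + 0.57*i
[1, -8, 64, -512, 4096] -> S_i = 1*-8^i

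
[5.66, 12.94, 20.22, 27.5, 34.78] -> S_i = 5.66 + 7.28*i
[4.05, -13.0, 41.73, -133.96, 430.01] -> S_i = 4.05*(-3.21)^i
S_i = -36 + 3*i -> [-36, -33, -30, -27, -24]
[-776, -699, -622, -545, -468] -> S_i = -776 + 77*i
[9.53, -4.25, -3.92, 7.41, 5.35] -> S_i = Random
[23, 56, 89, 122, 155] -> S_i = 23 + 33*i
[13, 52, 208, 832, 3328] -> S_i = 13*4^i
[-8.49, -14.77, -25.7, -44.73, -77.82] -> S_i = -8.49*1.74^i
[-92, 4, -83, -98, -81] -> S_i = Random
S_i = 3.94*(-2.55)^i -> [3.94, -10.05, 25.62, -65.33, 166.59]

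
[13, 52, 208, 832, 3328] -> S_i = 13*4^i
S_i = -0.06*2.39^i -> [-0.06, -0.14, -0.34, -0.82, -1.96]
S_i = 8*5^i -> [8, 40, 200, 1000, 5000]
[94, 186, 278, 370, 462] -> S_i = 94 + 92*i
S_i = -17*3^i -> [-17, -51, -153, -459, -1377]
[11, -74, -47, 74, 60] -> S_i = Random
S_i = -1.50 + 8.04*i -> [-1.5, 6.54, 14.58, 22.62, 30.66]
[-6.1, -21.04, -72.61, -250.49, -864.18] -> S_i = -6.10*3.45^i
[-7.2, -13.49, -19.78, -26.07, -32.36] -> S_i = -7.20 + -6.29*i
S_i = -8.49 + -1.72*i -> [-8.49, -10.21, -11.93, -13.65, -15.37]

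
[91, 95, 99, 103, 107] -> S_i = 91 + 4*i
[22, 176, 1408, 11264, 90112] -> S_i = 22*8^i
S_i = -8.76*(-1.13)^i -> [-8.76, 9.9, -11.19, 12.64, -14.28]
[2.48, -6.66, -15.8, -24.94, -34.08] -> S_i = 2.48 + -9.14*i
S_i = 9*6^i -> [9, 54, 324, 1944, 11664]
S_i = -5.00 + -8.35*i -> [-5.0, -13.35, -21.7, -30.05, -38.4]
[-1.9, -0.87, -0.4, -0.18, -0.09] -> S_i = -1.90*0.46^i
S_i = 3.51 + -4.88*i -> [3.51, -1.37, -6.25, -11.13, -16.01]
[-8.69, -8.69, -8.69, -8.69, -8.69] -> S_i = -8.69*1.00^i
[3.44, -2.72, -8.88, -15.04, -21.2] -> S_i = 3.44 + -6.16*i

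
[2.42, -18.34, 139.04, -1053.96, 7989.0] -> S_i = 2.42*(-7.58)^i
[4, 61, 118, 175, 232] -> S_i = 4 + 57*i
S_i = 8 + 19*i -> [8, 27, 46, 65, 84]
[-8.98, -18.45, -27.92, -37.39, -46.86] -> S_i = -8.98 + -9.47*i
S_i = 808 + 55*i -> [808, 863, 918, 973, 1028]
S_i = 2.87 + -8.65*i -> [2.87, -5.78, -14.43, -23.08, -31.73]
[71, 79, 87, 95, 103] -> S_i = 71 + 8*i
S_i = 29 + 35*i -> [29, 64, 99, 134, 169]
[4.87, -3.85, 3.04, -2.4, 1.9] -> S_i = 4.87*(-0.79)^i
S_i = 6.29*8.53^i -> [6.29, 53.65, 457.67, 3903.89, 33300.19]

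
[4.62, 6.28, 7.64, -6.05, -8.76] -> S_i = Random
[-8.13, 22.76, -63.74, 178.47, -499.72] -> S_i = -8.13*(-2.80)^i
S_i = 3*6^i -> [3, 18, 108, 648, 3888]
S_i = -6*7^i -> [-6, -42, -294, -2058, -14406]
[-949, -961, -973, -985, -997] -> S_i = -949 + -12*i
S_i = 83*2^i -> [83, 166, 332, 664, 1328]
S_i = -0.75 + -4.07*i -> [-0.75, -4.82, -8.89, -12.96, -17.03]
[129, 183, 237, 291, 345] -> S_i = 129 + 54*i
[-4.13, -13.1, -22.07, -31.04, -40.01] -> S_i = -4.13 + -8.97*i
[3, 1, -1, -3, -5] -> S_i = 3 + -2*i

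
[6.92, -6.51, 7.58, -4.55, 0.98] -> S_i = Random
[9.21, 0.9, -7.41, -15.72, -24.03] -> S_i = 9.21 + -8.31*i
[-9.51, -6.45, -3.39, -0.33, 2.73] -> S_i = -9.51 + 3.06*i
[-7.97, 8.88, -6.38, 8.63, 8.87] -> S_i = Random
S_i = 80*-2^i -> [80, -160, 320, -640, 1280]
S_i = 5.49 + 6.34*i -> [5.49, 11.83, 18.17, 24.51, 30.85]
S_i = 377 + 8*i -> [377, 385, 393, 401, 409]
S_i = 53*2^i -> [53, 106, 212, 424, 848]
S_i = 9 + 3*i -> [9, 12, 15, 18, 21]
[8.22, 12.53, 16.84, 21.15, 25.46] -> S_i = 8.22 + 4.31*i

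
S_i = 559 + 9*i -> [559, 568, 577, 586, 595]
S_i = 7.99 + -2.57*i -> [7.99, 5.42, 2.85, 0.28, -2.29]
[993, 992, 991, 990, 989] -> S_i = 993 + -1*i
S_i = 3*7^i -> [3, 21, 147, 1029, 7203]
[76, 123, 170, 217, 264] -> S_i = 76 + 47*i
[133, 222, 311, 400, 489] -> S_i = 133 + 89*i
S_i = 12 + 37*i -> [12, 49, 86, 123, 160]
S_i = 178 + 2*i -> [178, 180, 182, 184, 186]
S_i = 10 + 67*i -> [10, 77, 144, 211, 278]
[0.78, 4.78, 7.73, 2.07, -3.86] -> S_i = Random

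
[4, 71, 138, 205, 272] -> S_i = 4 + 67*i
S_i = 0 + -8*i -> [0, -8, -16, -24, -32]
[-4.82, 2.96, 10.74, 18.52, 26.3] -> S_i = -4.82 + 7.78*i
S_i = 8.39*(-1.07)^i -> [8.39, -8.98, 9.61, -10.28, 11.0]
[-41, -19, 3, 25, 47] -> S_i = -41 + 22*i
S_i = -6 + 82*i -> [-6, 76, 158, 240, 322]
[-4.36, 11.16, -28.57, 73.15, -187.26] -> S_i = -4.36*(-2.56)^i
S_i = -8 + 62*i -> [-8, 54, 116, 178, 240]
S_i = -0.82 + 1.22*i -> [-0.82, 0.4, 1.62, 2.84, 4.06]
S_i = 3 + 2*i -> [3, 5, 7, 9, 11]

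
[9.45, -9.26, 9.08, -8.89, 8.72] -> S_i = 9.45*(-0.98)^i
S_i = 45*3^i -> [45, 135, 405, 1215, 3645]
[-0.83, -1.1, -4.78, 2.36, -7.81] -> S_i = Random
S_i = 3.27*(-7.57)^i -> [3.27, -24.75, 187.39, -1418.52, 10738.19]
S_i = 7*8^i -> [7, 56, 448, 3584, 28672]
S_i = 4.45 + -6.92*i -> [4.45, -2.47, -9.39, -16.31, -23.23]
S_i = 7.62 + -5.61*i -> [7.62, 2.01, -3.6, -9.21, -14.82]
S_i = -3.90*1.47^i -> [-3.9, -5.73, -8.43, -12.39, -18.21]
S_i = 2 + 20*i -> [2, 22, 42, 62, 82]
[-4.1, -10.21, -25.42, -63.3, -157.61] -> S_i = -4.10*2.49^i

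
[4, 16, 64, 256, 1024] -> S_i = 4*4^i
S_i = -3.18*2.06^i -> [-3.18, -6.55, -13.49, -27.8, -57.27]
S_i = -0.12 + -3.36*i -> [-0.12, -3.48, -6.84, -10.2, -13.56]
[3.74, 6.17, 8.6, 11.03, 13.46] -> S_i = 3.74 + 2.43*i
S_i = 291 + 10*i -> [291, 301, 311, 321, 331]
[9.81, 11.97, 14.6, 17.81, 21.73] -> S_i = 9.81*1.22^i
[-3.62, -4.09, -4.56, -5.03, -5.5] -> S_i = -3.62 + -0.47*i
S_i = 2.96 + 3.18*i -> [2.96, 6.14, 9.32, 12.5, 15.68]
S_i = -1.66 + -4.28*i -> [-1.66, -5.94, -10.22, -14.5, -18.78]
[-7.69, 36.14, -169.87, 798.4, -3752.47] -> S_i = -7.69*(-4.70)^i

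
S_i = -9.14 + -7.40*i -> [-9.14, -16.54, -23.94, -31.34, -38.74]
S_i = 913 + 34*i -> [913, 947, 981, 1015, 1049]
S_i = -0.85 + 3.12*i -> [-0.85, 2.27, 5.39, 8.51, 11.63]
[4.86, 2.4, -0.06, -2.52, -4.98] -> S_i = 4.86 + -2.46*i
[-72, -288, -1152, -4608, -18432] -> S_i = -72*4^i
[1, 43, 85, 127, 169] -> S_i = 1 + 42*i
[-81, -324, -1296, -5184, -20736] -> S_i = -81*4^i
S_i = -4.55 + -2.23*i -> [-4.55, -6.78, -9.01, -11.24, -13.47]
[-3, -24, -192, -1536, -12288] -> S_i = -3*8^i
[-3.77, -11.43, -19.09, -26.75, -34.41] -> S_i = -3.77 + -7.66*i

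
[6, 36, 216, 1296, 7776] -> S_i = 6*6^i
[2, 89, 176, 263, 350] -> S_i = 2 + 87*i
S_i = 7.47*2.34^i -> [7.47, 17.48, 40.9, 95.71, 223.97]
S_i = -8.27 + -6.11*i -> [-8.27, -14.38, -20.49, -26.6, -32.71]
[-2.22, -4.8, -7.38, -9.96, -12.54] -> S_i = -2.22 + -2.58*i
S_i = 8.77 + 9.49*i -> [8.77, 18.26, 27.75, 37.24, 46.73]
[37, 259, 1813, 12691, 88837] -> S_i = 37*7^i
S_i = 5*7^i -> [5, 35, 245, 1715, 12005]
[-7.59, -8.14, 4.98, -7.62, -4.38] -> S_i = Random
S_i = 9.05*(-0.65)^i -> [9.05, -5.88, 3.82, -2.49, 1.62]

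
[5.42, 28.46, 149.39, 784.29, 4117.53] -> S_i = 5.42*5.25^i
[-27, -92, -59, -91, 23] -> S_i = Random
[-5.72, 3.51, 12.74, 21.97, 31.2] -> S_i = -5.72 + 9.23*i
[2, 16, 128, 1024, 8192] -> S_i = 2*8^i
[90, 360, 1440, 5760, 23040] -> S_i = 90*4^i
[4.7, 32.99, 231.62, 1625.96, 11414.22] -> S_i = 4.70*7.02^i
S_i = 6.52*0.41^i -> [6.52, 2.67, 1.1, 0.45, 0.18]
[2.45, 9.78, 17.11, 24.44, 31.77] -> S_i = 2.45 + 7.33*i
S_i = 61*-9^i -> [61, -549, 4941, -44469, 400221]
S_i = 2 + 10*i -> [2, 12, 22, 32, 42]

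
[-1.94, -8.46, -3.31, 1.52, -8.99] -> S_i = Random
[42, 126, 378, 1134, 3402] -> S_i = 42*3^i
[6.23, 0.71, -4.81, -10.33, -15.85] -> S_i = 6.23 + -5.52*i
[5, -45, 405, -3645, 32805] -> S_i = 5*-9^i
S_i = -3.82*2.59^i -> [-3.82, -9.89, -25.62, -66.37, -171.89]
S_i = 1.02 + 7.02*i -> [1.02, 8.04, 15.06, 22.08, 29.1]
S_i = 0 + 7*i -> [0, 7, 14, 21, 28]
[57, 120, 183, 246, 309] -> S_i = 57 + 63*i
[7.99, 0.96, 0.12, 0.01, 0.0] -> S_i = 7.99*0.12^i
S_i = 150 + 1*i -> [150, 151, 152, 153, 154]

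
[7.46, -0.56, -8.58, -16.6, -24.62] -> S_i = 7.46 + -8.02*i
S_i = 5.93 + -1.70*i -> [5.93, 4.23, 2.53, 0.83, -0.87]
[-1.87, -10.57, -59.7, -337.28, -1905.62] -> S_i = -1.87*5.65^i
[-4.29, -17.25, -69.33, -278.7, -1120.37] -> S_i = -4.29*4.02^i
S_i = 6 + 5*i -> [6, 11, 16, 21, 26]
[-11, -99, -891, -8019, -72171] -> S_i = -11*9^i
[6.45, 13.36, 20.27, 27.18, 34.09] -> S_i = 6.45 + 6.91*i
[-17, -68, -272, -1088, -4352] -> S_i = -17*4^i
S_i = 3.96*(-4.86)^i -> [3.96, -19.25, 93.53, -454.57, 2209.23]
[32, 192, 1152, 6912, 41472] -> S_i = 32*6^i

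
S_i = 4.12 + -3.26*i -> [4.12, 0.86, -2.4, -5.66, -8.92]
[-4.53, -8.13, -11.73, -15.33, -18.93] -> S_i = -4.53 + -3.60*i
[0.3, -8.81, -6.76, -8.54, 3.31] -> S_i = Random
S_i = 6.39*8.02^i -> [6.39, 51.25, 411.01, 3296.28, 26436.16]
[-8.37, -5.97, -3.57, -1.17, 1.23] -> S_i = -8.37 + 2.40*i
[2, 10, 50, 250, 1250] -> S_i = 2*5^i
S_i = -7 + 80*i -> [-7, 73, 153, 233, 313]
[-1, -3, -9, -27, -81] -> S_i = -1*3^i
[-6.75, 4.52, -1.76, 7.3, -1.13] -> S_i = Random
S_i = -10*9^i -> [-10, -90, -810, -7290, -65610]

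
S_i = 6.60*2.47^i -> [6.6, 16.3, 40.27, 99.46, 245.66]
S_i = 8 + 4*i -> [8, 12, 16, 20, 24]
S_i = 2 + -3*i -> [2, -1, -4, -7, -10]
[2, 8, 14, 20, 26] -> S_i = 2 + 6*i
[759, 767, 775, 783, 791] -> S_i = 759 + 8*i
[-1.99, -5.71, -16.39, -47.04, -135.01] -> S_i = -1.99*2.87^i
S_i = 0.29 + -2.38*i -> [0.29, -2.09, -4.47, -6.85, -9.23]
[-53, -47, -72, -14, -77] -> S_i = Random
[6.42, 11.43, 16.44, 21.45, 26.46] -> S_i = 6.42 + 5.01*i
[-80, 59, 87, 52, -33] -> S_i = Random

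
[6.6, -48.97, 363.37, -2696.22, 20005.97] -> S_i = 6.60*(-7.42)^i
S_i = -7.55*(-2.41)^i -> [-7.55, 18.2, -43.85, 105.68, -254.69]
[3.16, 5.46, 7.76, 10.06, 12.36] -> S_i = 3.16 + 2.30*i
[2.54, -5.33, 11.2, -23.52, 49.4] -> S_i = 2.54*(-2.10)^i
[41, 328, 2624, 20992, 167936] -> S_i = 41*8^i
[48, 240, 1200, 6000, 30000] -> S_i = 48*5^i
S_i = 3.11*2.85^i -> [3.11, 8.86, 25.26, 71.99, 205.18]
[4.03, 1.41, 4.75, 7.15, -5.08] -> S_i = Random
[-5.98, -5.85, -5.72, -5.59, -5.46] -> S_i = -5.98 + 0.13*i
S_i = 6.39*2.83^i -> [6.39, 18.08, 51.18, 144.83, 409.87]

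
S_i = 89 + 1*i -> [89, 90, 91, 92, 93]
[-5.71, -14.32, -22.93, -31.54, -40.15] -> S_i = -5.71 + -8.61*i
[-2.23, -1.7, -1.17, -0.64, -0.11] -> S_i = -2.23 + 0.53*i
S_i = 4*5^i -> [4, 20, 100, 500, 2500]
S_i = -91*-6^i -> [-91, 546, -3276, 19656, -117936]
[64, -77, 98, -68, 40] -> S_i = Random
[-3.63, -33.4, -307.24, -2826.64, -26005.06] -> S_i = -3.63*9.20^i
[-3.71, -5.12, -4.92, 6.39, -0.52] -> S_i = Random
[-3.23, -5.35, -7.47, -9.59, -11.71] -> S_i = -3.23 + -2.12*i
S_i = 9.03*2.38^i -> [9.03, 21.49, 51.15, 121.74, 289.73]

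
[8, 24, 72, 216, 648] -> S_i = 8*3^i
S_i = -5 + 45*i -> [-5, 40, 85, 130, 175]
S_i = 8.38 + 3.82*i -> [8.38, 12.2, 16.02, 19.84, 23.66]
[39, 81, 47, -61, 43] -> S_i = Random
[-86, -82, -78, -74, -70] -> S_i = -86 + 4*i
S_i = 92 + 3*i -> [92, 95, 98, 101, 104]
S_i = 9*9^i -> [9, 81, 729, 6561, 59049]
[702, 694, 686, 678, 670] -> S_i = 702 + -8*i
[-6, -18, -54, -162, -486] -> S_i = -6*3^i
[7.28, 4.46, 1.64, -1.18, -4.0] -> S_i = 7.28 + -2.82*i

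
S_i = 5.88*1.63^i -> [5.88, 9.58, 15.62, 25.46, 41.51]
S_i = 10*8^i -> [10, 80, 640, 5120, 40960]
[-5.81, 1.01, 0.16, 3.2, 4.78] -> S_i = Random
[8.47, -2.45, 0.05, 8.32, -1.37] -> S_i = Random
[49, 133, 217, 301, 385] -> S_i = 49 + 84*i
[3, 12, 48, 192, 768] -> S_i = 3*4^i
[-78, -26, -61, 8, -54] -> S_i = Random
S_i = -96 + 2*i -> [-96, -94, -92, -90, -88]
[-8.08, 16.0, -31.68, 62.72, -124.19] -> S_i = -8.08*(-1.98)^i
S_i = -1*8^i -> [-1, -8, -64, -512, -4096]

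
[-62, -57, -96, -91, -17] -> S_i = Random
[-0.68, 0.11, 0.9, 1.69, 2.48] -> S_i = -0.68 + 0.79*i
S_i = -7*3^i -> [-7, -21, -63, -189, -567]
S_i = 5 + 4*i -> [5, 9, 13, 17, 21]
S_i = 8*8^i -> [8, 64, 512, 4096, 32768]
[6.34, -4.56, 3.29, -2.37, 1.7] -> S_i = 6.34*(-0.72)^i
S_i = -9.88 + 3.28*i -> [-9.88, -6.6, -3.32, -0.04, 3.24]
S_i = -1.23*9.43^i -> [-1.23, -11.6, -109.38, -1031.43, -9726.39]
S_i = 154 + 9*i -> [154, 163, 172, 181, 190]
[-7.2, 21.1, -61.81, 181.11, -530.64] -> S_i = -7.20*(-2.93)^i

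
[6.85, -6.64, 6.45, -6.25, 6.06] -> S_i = 6.85*(-0.97)^i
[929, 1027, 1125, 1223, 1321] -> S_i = 929 + 98*i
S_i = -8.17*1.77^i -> [-8.17, -14.46, -25.6, -45.3, -80.19]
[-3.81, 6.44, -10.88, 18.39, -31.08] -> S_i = -3.81*(-1.69)^i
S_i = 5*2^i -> [5, 10, 20, 40, 80]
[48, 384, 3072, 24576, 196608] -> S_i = 48*8^i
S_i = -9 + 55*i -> [-9, 46, 101, 156, 211]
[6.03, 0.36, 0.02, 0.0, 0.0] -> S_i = 6.03*0.06^i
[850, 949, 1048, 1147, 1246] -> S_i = 850 + 99*i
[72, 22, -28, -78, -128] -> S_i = 72 + -50*i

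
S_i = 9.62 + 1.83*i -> [9.62, 11.45, 13.28, 15.11, 16.94]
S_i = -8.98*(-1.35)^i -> [-8.98, 12.12, -16.37, 22.09, -29.83]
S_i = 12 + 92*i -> [12, 104, 196, 288, 380]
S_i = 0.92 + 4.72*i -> [0.92, 5.64, 10.36, 15.08, 19.8]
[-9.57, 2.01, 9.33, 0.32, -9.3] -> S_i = Random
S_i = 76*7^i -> [76, 532, 3724, 26068, 182476]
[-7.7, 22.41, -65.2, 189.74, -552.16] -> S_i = -7.70*(-2.91)^i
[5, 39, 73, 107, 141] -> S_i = 5 + 34*i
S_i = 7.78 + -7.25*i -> [7.78, 0.53, -6.72, -13.97, -21.22]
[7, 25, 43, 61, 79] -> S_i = 7 + 18*i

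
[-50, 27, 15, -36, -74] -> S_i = Random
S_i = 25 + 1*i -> [25, 26, 27, 28, 29]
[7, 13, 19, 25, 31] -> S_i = 7 + 6*i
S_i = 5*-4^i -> [5, -20, 80, -320, 1280]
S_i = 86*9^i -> [86, 774, 6966, 62694, 564246]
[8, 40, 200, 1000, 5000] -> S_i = 8*5^i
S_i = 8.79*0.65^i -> [8.79, 5.71, 3.71, 2.41, 1.57]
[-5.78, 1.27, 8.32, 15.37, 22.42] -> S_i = -5.78 + 7.05*i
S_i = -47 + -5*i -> [-47, -52, -57, -62, -67]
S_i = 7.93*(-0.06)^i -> [7.93, -0.48, 0.03, -0.0, 0.0]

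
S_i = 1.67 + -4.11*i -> [1.67, -2.44, -6.55, -10.66, -14.77]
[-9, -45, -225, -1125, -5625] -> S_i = -9*5^i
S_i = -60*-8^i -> [-60, 480, -3840, 30720, -245760]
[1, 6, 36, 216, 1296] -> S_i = 1*6^i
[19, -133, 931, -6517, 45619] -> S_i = 19*-7^i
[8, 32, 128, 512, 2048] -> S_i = 8*4^i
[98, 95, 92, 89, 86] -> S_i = 98 + -3*i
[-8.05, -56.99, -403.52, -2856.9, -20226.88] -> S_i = -8.05*7.08^i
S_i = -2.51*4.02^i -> [-2.51, -10.09, -40.56, -163.06, -655.51]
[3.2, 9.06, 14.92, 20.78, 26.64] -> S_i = 3.20 + 5.86*i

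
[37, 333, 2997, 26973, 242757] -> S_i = 37*9^i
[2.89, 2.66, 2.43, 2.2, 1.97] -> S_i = 2.89 + -0.23*i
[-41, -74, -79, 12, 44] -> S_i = Random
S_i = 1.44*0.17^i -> [1.44, 0.24, 0.04, 0.01, 0.0]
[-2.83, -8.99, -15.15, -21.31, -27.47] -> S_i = -2.83 + -6.16*i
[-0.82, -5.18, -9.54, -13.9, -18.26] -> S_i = -0.82 + -4.36*i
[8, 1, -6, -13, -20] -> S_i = 8 + -7*i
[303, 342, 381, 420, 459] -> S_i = 303 + 39*i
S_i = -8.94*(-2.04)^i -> [-8.94, 18.24, -37.2, 75.9, -154.83]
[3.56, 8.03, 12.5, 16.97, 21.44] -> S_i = 3.56 + 4.47*i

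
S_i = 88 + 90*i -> [88, 178, 268, 358, 448]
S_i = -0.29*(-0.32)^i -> [-0.29, 0.09, -0.03, 0.01, -0.0]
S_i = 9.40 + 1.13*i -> [9.4, 10.53, 11.66, 12.79, 13.92]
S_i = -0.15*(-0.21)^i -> [-0.15, 0.03, -0.01, 0.0, -0.0]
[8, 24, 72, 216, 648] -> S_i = 8*3^i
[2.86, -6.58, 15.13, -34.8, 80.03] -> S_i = 2.86*(-2.30)^i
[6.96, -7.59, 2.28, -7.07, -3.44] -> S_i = Random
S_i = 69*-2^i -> [69, -138, 276, -552, 1104]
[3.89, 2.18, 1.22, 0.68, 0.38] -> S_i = 3.89*0.56^i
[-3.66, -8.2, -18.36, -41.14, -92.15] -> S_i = -3.66*2.24^i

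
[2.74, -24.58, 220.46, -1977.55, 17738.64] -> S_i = 2.74*(-8.97)^i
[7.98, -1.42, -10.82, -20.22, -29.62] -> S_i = 7.98 + -9.40*i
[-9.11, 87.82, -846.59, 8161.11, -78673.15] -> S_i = -9.11*(-9.64)^i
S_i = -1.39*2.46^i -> [-1.39, -3.42, -8.41, -20.69, -50.9]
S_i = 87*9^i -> [87, 783, 7047, 63423, 570807]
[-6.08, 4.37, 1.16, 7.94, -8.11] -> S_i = Random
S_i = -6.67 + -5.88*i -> [-6.67, -12.55, -18.43, -24.31, -30.19]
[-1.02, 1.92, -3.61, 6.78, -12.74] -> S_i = -1.02*(-1.88)^i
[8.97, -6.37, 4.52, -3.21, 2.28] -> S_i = 8.97*(-0.71)^i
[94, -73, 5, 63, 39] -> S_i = Random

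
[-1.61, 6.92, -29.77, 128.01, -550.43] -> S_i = -1.61*(-4.30)^i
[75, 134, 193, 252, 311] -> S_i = 75 + 59*i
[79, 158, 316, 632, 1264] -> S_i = 79*2^i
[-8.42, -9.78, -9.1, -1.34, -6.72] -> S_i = Random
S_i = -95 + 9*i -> [-95, -86, -77, -68, -59]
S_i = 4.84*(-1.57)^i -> [4.84, -7.6, 11.93, -18.73, 29.41]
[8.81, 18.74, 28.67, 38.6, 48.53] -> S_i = 8.81 + 9.93*i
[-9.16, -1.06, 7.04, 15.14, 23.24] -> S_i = -9.16 + 8.10*i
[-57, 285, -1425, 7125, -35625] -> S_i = -57*-5^i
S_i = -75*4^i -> [-75, -300, -1200, -4800, -19200]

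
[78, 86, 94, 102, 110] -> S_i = 78 + 8*i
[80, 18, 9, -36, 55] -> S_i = Random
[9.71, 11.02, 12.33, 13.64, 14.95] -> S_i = 9.71 + 1.31*i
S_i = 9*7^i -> [9, 63, 441, 3087, 21609]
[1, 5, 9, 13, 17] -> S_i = 1 + 4*i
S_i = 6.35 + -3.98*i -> [6.35, 2.37, -1.61, -5.59, -9.57]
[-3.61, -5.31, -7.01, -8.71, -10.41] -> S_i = -3.61 + -1.70*i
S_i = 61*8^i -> [61, 488, 3904, 31232, 249856]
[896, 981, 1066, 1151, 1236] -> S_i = 896 + 85*i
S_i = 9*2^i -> [9, 18, 36, 72, 144]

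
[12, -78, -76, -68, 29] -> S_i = Random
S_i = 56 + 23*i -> [56, 79, 102, 125, 148]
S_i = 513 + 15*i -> [513, 528, 543, 558, 573]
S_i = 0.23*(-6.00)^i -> [0.23, -1.38, 8.28, -49.68, 298.08]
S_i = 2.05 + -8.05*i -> [2.05, -6.0, -14.05, -22.1, -30.15]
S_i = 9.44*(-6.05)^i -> [9.44, -57.11, 345.53, -2090.44, 12647.17]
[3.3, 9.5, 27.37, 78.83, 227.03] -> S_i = 3.30*2.88^i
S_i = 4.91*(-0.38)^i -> [4.91, -1.87, 0.71, -0.27, 0.1]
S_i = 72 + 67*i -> [72, 139, 206, 273, 340]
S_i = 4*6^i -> [4, 24, 144, 864, 5184]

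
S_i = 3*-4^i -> [3, -12, 48, -192, 768]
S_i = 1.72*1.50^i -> [1.72, 2.58, 3.87, 5.8, 8.71]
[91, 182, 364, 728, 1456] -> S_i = 91*2^i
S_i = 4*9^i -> [4, 36, 324, 2916, 26244]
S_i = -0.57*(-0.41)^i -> [-0.57, 0.23, -0.1, 0.04, -0.02]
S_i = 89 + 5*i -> [89, 94, 99, 104, 109]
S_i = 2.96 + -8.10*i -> [2.96, -5.14, -13.24, -21.34, -29.44]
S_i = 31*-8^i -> [31, -248, 1984, -15872, 126976]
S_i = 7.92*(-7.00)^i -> [7.92, -55.44, 388.08, -2716.56, 19015.92]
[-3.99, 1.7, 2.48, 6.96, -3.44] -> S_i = Random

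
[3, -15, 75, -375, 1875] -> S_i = 3*-5^i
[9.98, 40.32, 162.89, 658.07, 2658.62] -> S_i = 9.98*4.04^i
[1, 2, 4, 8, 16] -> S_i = 1*2^i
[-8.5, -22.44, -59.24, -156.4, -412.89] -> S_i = -8.50*2.64^i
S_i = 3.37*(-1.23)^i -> [3.37, -4.15, 5.1, -6.27, 7.71]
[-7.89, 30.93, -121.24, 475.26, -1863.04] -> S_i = -7.89*(-3.92)^i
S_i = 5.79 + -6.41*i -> [5.79, -0.62, -7.03, -13.44, -19.85]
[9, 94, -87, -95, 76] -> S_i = Random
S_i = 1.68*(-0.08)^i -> [1.68, -0.13, 0.01, -0.0, 0.0]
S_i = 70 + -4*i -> [70, 66, 62, 58, 54]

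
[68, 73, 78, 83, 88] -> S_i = 68 + 5*i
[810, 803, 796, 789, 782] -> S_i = 810 + -7*i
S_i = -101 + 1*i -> [-101, -100, -99, -98, -97]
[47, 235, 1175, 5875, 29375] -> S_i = 47*5^i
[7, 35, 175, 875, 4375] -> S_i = 7*5^i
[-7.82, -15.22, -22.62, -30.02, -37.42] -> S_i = -7.82 + -7.40*i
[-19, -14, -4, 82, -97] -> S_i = Random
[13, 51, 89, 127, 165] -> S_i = 13 + 38*i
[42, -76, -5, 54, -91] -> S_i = Random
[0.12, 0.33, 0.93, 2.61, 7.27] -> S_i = 0.12*2.79^i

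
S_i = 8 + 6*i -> [8, 14, 20, 26, 32]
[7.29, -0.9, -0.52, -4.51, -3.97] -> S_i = Random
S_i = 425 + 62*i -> [425, 487, 549, 611, 673]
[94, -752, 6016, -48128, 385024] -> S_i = 94*-8^i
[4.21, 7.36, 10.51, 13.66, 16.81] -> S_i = 4.21 + 3.15*i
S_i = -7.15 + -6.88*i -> [-7.15, -14.03, -20.91, -27.79, -34.67]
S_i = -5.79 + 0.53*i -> [-5.79, -5.26, -4.73, -4.2, -3.67]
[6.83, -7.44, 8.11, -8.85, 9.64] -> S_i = 6.83*(-1.09)^i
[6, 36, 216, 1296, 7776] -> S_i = 6*6^i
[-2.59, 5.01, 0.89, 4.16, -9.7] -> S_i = Random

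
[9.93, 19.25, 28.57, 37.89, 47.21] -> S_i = 9.93 + 9.32*i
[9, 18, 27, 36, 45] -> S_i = 9 + 9*i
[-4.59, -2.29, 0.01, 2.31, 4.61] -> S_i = -4.59 + 2.30*i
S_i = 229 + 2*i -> [229, 231, 233, 235, 237]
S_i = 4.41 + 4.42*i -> [4.41, 8.83, 13.25, 17.67, 22.09]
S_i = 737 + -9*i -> [737, 728, 719, 710, 701]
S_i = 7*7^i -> [7, 49, 343, 2401, 16807]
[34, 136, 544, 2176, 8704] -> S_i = 34*4^i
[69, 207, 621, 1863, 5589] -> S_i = 69*3^i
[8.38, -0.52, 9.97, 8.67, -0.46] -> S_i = Random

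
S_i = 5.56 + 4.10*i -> [5.56, 9.66, 13.76, 17.86, 21.96]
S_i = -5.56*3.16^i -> [-5.56, -17.57, -55.52, -175.44, -554.4]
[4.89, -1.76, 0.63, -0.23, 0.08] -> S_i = 4.89*(-0.36)^i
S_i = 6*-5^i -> [6, -30, 150, -750, 3750]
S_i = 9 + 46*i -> [9, 55, 101, 147, 193]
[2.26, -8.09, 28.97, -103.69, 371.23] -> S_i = 2.26*(-3.58)^i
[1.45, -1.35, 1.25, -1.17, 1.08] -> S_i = 1.45*(-0.93)^i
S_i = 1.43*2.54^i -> [1.43, 3.63, 9.23, 23.43, 59.52]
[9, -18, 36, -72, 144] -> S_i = 9*-2^i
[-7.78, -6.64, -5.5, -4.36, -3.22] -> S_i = -7.78 + 1.14*i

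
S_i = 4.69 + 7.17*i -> [4.69, 11.86, 19.03, 26.2, 33.37]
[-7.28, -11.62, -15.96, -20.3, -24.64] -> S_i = -7.28 + -4.34*i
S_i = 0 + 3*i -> [0, 3, 6, 9, 12]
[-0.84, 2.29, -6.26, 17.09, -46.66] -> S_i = -0.84*(-2.73)^i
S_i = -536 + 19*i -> [-536, -517, -498, -479, -460]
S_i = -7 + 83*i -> [-7, 76, 159, 242, 325]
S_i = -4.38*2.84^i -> [-4.38, -12.44, -35.33, -100.33, -284.94]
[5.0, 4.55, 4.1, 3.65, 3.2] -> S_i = 5.00 + -0.45*i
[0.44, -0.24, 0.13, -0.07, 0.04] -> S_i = 0.44*(-0.54)^i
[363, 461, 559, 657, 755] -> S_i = 363 + 98*i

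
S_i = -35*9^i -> [-35, -315, -2835, -25515, -229635]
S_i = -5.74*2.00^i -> [-5.74, -11.48, -22.96, -45.92, -91.84]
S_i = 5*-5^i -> [5, -25, 125, -625, 3125]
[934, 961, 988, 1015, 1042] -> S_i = 934 + 27*i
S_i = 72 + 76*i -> [72, 148, 224, 300, 376]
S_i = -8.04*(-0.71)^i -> [-8.04, 5.71, -4.05, 2.88, -2.04]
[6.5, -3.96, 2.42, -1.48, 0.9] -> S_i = 6.50*(-0.61)^i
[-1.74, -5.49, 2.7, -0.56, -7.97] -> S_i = Random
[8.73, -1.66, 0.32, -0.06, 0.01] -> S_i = 8.73*(-0.19)^i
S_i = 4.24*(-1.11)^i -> [4.24, -4.71, 5.22, -5.8, 6.44]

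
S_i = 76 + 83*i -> [76, 159, 242, 325, 408]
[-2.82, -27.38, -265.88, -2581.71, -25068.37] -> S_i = -2.82*9.71^i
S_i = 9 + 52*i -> [9, 61, 113, 165, 217]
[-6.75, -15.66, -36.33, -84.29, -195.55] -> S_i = -6.75*2.32^i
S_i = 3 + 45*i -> [3, 48, 93, 138, 183]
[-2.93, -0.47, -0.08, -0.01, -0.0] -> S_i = -2.93*0.16^i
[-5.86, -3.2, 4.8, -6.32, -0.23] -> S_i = Random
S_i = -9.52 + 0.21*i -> [-9.52, -9.31, -9.1, -8.89, -8.68]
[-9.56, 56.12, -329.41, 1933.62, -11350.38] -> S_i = -9.56*(-5.87)^i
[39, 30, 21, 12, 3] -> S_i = 39 + -9*i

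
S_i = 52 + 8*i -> [52, 60, 68, 76, 84]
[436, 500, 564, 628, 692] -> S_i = 436 + 64*i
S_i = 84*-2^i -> [84, -168, 336, -672, 1344]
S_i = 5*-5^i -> [5, -25, 125, -625, 3125]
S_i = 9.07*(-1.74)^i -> [9.07, -15.78, 27.46, -47.78, 83.14]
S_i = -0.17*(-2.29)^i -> [-0.17, 0.39, -0.89, 2.04, -4.68]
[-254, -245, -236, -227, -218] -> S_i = -254 + 9*i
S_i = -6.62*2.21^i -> [-6.62, -14.63, -32.33, -71.46, -157.92]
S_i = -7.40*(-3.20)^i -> [-7.4, 23.68, -75.78, 242.48, -775.95]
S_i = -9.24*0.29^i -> [-9.24, -2.68, -0.78, -0.23, -0.07]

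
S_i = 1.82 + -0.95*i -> [1.82, 0.87, -0.08, -1.03, -1.98]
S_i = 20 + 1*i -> [20, 21, 22, 23, 24]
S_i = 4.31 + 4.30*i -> [4.31, 8.61, 12.91, 17.21, 21.51]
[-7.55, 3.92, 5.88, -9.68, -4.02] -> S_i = Random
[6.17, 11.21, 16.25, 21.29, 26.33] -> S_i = 6.17 + 5.04*i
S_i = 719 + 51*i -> [719, 770, 821, 872, 923]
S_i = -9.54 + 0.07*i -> [-9.54, -9.47, -9.4, -9.33, -9.26]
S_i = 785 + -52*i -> [785, 733, 681, 629, 577]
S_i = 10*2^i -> [10, 20, 40, 80, 160]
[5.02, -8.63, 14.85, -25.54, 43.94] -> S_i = 5.02*(-1.72)^i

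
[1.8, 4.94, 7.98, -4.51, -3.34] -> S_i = Random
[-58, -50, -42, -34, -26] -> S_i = -58 + 8*i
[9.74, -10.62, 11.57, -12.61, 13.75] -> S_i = 9.74*(-1.09)^i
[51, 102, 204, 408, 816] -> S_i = 51*2^i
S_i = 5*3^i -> [5, 15, 45, 135, 405]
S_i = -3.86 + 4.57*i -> [-3.86, 0.71, 5.28, 9.85, 14.42]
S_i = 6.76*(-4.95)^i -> [6.76, -33.46, 165.64, -819.9, 4058.52]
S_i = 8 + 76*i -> [8, 84, 160, 236, 312]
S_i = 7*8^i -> [7, 56, 448, 3584, 28672]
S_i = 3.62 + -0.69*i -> [3.62, 2.93, 2.24, 1.55, 0.86]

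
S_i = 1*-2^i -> [1, -2, 4, -8, 16]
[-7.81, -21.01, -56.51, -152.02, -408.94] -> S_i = -7.81*2.69^i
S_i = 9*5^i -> [9, 45, 225, 1125, 5625]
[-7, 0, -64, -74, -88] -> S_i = Random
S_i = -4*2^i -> [-4, -8, -16, -32, -64]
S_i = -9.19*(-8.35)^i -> [-9.19, 76.74, -640.75, 5350.26, -44674.68]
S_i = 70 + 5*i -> [70, 75, 80, 85, 90]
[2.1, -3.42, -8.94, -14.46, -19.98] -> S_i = 2.10 + -5.52*i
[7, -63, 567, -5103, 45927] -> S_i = 7*-9^i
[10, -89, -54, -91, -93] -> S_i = Random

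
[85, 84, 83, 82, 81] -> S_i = 85 + -1*i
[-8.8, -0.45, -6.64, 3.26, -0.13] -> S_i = Random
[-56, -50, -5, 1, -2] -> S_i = Random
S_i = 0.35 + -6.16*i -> [0.35, -5.81, -11.97, -18.13, -24.29]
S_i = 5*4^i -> [5, 20, 80, 320, 1280]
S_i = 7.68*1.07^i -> [7.68, 8.22, 8.79, 9.41, 10.07]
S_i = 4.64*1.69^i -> [4.64, 7.84, 13.25, 22.4, 37.85]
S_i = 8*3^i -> [8, 24, 72, 216, 648]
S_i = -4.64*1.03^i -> [-4.64, -4.78, -4.92, -5.07, -5.22]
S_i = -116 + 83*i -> [-116, -33, 50, 133, 216]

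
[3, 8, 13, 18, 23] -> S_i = 3 + 5*i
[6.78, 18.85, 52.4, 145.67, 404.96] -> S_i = 6.78*2.78^i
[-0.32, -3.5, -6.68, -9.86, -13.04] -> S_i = -0.32 + -3.18*i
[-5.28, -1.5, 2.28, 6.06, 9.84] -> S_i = -5.28 + 3.78*i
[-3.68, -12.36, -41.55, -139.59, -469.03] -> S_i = -3.68*3.36^i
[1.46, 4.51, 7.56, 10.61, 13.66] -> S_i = 1.46 + 3.05*i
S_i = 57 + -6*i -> [57, 51, 45, 39, 33]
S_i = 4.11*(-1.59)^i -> [4.11, -6.53, 10.39, -16.52, 26.27]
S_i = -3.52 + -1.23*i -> [-3.52, -4.75, -5.98, -7.21, -8.44]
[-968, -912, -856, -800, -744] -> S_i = -968 + 56*i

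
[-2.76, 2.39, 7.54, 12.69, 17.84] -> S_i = -2.76 + 5.15*i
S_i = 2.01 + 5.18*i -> [2.01, 7.19, 12.37, 17.55, 22.73]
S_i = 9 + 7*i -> [9, 16, 23, 30, 37]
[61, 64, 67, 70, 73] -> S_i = 61 + 3*i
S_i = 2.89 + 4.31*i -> [2.89, 7.2, 11.51, 15.82, 20.13]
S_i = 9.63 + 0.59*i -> [9.63, 10.22, 10.81, 11.4, 11.99]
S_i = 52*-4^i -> [52, -208, 832, -3328, 13312]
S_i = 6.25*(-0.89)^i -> [6.25, -5.56, 4.95, -4.41, 3.92]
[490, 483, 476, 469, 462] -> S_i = 490 + -7*i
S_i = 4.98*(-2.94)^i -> [4.98, -14.64, 43.05, -126.55, 372.06]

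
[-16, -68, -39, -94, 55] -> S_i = Random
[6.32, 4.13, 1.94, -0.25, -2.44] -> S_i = 6.32 + -2.19*i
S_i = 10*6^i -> [10, 60, 360, 2160, 12960]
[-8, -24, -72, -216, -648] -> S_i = -8*3^i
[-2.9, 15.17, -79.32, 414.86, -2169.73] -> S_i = -2.90*(-5.23)^i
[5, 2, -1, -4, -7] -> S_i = 5 + -3*i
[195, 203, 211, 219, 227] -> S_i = 195 + 8*i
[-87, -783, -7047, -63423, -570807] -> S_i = -87*9^i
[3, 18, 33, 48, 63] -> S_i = 3 + 15*i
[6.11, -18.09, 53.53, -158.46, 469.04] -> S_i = 6.11*(-2.96)^i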